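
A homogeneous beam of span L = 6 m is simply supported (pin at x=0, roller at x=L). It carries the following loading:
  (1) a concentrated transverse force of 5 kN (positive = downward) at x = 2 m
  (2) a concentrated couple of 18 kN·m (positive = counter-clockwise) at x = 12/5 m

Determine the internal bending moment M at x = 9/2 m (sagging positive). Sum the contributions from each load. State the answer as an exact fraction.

Load 1 — point force P=5 kN at a=2 m (b=L-a=4):
  M_1 = Pa(L-x)/L  [x>a] = 5·2·(6-(9/2))/6 = 5/2 kN·m
Load 2 — applied couple M₀=18 kN·m at a=12/5 m (b=L-a=18/5):
  M_2 = M₀x/L - M₀  [x>a] = 18·(9/2)/6 - 18 = -9/2 kN·m
Superposition: M = Σ M_i = -2 kN·m ≈ -2.000000 kN·m

M(9/2) = -2 kN·m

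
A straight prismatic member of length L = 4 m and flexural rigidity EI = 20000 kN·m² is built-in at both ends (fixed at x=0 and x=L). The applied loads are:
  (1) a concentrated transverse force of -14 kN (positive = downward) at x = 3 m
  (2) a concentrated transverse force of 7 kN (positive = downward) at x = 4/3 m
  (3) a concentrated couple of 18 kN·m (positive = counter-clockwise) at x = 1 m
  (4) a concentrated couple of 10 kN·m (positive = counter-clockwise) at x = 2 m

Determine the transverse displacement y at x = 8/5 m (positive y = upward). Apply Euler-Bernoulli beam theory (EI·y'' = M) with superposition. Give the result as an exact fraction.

Load 1 — point force P=-14 kN at a=3 m (b=L-a=1):
  y_1 = -Pb²x²(3aL-(3a+b)x)/(6L³EI)  [x≤a] = -(-14)·1²·(8/5)²·(3·3·4-(3·3+1)·(8/5))/(6·4³·20000) = 7/75000 m
Load 2 — point force P=7 kN at a=4/3 m (b=L-a=8/3):
  y_2 = -Pa²(L-x)²(3bL-(3b+a)(L-x))/(6L³EI)  [x>a] = -7·(4/3)²·(4-(8/5))²·(3·(8/3)·4-(3·(8/3)+(4/3))·(4-(8/5)))/(6·4³·20000) = -7/78125 m
Load 3 — applied couple M₀=18 kN·m at a=1 m (b=L-a=3):
  y_3 = (R_Ax³/6 - M_Ax²/2 - M₀(x-a)²/2)/EI  [x>a] with R_A=81/16, M_A=-27/8 = ((81/16)·(8/5)³/6 - (-27/8)·(8/5)²/2 - 18·((8/5)-1)²/2)/20000 = 567/2500000 m
Load 4 — applied couple M₀=10 kN·m at a=2 m (b=L-a=2):
  y_4 = (R_Ax³/6 - M_Ax²/2)/EI  [x≤a] with R_A=15/4, M_A=5/2 = ((15/4)·(8/5)³/6 - (5/2)·(8/5)²/2)/20000 = -1/31250 m
Superposition: y = Σ y_i = 1489/7500000 m ≈ 0.000199 m

y(8/5) = 1489/7500000 m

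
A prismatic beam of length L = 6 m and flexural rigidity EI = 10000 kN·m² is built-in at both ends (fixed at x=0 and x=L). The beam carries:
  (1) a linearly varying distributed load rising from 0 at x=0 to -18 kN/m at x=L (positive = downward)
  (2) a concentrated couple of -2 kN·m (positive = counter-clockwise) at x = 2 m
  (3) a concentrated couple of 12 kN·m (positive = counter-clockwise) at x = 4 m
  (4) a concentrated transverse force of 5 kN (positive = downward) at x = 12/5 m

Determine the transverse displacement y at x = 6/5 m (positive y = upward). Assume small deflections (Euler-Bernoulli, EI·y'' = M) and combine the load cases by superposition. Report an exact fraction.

Load 1 — triangular load w₀=-18 kN/m (0→w₀ over full span):
  y_1 = -w₀x²(L-x)²(x+2L)/(120LEI) = -(-18)·(6/5)²·(6-(6/5))²·((6/5)+2·6)/(120·6·10000) = 10692/9765625 m
Load 2 — applied couple M₀=-2 kN·m at a=2 m (b=L-a=4):
  y_2 = (R_Ax³/6 - M_Ax²/2)/EI  [x≤a] with R_A=-4/9, M_A=0 = ((-4/9)·(6/5)³/6 - 0·(6/5)²/2)/10000 = -1/78125 m
Load 3 — applied couple M₀=12 kN·m at a=4 m (b=L-a=2):
  y_3 = (R_Ax³/6 - M_Ax²/2)/EI  [x≤a] with R_A=8/3, M_A=4 = ((8/3)·(6/5)³/6 - 4·(6/5)²/2)/10000 = -33/156250 m
Load 4 — point force P=5 kN at a=12/5 m (b=L-a=18/5):
  y_4 = -Pb²x²(3aL-(3a+b)x)/(6L³EI)  [x≤a] = -5·(18/5)²·(6/5)²·(3·(12/5)·6-(3·(12/5)+(18/5))·(6/5))/(6·6³·10000) = -1701/7812500 m
Superposition: y = Σ y_i = 25513/39062500 m ≈ 0.000653 m

y(6/5) = 25513/39062500 m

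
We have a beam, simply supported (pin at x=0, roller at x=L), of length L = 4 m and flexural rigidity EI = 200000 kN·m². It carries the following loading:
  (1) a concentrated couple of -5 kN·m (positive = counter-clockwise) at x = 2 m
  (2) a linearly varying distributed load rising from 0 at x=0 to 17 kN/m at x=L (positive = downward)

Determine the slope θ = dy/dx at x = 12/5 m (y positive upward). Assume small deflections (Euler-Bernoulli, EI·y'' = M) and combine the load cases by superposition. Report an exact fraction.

Load 1 — applied couple M₀=-5 kN·m at a=2 m (b=L-a=2):
  θ_1 = (M₀x²/(2L)-M₀(x-a)+C₁)/EI  [x>a] with C₁=M₀(3b²-L²)/(6L)=5/6 = ((-5)·(12/5)²/(2·4)-(-5)·((12/5)-2)+(5/6))/200000 = -23/6000000 rad
Load 2 — triangular load w₀=17 kN/m (0→w₀ over full span):
  θ_2 = -w₀(7L⁴-30L²x²+15x⁴)/(360LEI) = -17·(7·4⁴-30·4²·(12/5)²+15·(12/5)⁴)/(360·4·200000) = 493/17578125 rad
Superposition: θ = Σ θ_i = 54479/2250000000 rad ≈ 0.000024 rad

θ(12/5) = 54479/2250000000 rad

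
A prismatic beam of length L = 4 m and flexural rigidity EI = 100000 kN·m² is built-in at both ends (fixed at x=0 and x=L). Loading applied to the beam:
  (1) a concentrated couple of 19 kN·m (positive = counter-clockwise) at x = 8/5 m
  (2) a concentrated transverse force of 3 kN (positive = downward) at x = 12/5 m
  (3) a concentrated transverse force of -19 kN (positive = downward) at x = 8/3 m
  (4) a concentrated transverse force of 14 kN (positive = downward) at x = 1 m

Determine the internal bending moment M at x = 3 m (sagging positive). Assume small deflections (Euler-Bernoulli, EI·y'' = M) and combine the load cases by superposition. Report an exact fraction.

M(3) = -205001/54000 kN·m

Load 1 — applied couple M₀=19 kN·m at a=8/5 m (b=L-a=12/5):
  M_1 = R_Ax - M_A - M₀  [x>a] with R_A=171/25, M_A=57/25 = (171/25)·3 - (57/25) - 19 = -19/25 kN·m
Load 2 — point force P=3 kN at a=12/5 m (b=L-a=8/5):
  M_2 = Pa²(a+3b)(L-x)/L³ - Pa²b/L²  [x>a] = 3·(12/5)²·((12/5)+3·(8/5))·(4-3)/4³ - 3·(12/5)²·(8/5)/4² = 27/125 kN·m
Load 3 — point force P=-19 kN at a=8/3 m (b=L-a=4/3):
  M_3 = Pa²(a+3b)(L-x)/L³ - Pa²b/L²  [x>a] = (-19)·(8/3)²·((8/3)+3·(4/3))·(4-3)/4³ - (-19)·(8/3)²·(4/3)/4² = -76/27 kN·m
Load 4 — point force P=14 kN at a=1 m (b=L-a=3):
  M_4 = Pa²(a+3b)(L-x)/L³ - Pa²b/L²  [x>a] = 14·1²·(1+3·3)·(4-3)/4³ - 14·1²·3/4² = -7/16 kN·m
Superposition: M = Σ M_i = -205001/54000 kN·m ≈ -3.796315 kN·m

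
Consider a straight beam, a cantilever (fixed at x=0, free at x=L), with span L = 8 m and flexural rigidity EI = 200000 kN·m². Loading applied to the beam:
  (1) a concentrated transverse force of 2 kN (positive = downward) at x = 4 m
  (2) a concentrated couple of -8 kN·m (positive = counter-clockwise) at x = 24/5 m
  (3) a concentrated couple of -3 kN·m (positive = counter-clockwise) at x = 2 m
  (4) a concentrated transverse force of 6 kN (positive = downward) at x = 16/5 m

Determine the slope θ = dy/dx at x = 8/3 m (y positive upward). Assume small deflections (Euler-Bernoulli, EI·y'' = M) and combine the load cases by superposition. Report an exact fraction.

Load 1 — point force P=2 kN at a=4 m (b=L-a=4):
  θ_1 = -Px(2a-x)/(2EI)  [x≤a] = -2·(8/3)·(2·4-(8/3))/(2·200000) = -2/28125 rad
Load 2 — applied couple M₀=-8 kN·m at a=24/5 m (b=L-a=16/5):
  θ_2 = M₀x/EI  [x≤a] = (-8)·(8/3)/200000 = -1/9375 rad
Load 3 — applied couple M₀=-3 kN·m at a=2 m (b=L-a=6):
  θ_3 = M₀a/EI  [x>a] = (-3)·2/200000 = -3/100000 rad
Load 4 — point force P=6 kN at a=16/5 m (b=L-a=24/5):
  θ_4 = -Px(2a-x)/(2EI)  [x≤a] = -6·(8/3)·(2·(16/5)-(8/3))/(2·200000) = -7/46875 rad
Superposition: θ = Σ θ_i = -1607/4500000 rad ≈ -0.000357 rad

θ(8/3) = -1607/4500000 rad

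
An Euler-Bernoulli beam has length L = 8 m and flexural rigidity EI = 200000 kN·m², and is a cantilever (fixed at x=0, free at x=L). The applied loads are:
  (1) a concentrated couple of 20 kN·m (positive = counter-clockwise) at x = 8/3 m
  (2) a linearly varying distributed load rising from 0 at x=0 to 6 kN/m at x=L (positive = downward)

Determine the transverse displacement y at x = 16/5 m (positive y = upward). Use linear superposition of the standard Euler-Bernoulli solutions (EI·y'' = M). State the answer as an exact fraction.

Load 1 — applied couple M₀=20 kN·m at a=8/3 m (b=L-a=16/3):
  y_1 = M₀a(2x-a)/(2EI)  [x>a] = 20·(8/3)·(2·(16/5)-(8/3))/(2·200000) = 14/28125 m
Load 2 — triangular load w₀=6 kN/m (0→w₀ over full span):
  y_2 = (w₀Lx³/12-w₀L²x²/6-w₀x⁵/(120L))/EI = (6·8·(16/5)³/12-6·8²·(16/5)²/6-6·(16/5)⁵/(120·8))/200000 = -128512/48828125 m
Superposition: y = Σ y_i = -937858/439453125 m ≈ -0.002134 m

y(16/5) = -937858/439453125 m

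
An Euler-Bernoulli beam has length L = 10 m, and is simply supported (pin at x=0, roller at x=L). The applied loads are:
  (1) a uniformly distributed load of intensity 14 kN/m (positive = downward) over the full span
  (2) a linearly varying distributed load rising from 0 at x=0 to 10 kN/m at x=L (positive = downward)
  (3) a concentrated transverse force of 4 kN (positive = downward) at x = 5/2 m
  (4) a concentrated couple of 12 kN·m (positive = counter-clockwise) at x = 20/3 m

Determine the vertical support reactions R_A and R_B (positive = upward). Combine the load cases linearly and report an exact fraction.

Load 1 — uniform load w=14 kN/m over full span:
  R_A = wL/2 = 14·10/2 = 70 kN
  R_B = wL/2 = 14·10/2 = 70 kN
Load 2 — triangular load w₀=10 kN/m (0→w₀ over full span):
  R_A = w₀L/6 = 10·10/6 = 50/3 kN
  R_B = w₀L/3 = 10·10/3 = 100/3 kN
Load 3 — point force P=4 kN at a=5/2 m (b=L-a=15/2):
  R_A = Pb/L = 4·(15/2)/10 = 3 kN
  R_B = Pa/L = 4·(5/2)/10 = 1 kN
Load 4 — applied couple M₀=12 kN·m at a=20/3 m (b=L-a=10/3):
  R_A = M₀/L = 12/10 = 6/5 kN
  R_B = -M₀/L = -12/10 = -6/5 kN
Superposition: R_A = 1363/15 kN, R_B = 1547/15 kN

R_A = 1363/15 kN, R_B = 1547/15 kN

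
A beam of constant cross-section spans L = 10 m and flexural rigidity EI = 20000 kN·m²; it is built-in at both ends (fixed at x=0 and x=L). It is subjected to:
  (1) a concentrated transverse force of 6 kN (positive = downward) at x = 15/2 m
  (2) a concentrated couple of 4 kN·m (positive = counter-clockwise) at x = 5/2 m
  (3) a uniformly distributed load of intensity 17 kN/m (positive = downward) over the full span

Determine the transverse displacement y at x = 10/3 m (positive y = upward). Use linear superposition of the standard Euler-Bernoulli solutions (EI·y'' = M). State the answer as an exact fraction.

Load 1 — point force P=6 kN at a=15/2 m (b=L-a=5/2):
  y_1 = -Pb²x²(3aL-(3a+b)x)/(6L³EI)  [x≤a] = -6·(5/2)²·(10/3)²·(3·(15/2)·10-(3·(15/2)+(5/2))·(10/3))/(6·10³·20000) = -17/34560 m
Load 2 — applied couple M₀=4 kN·m at a=5/2 m (b=L-a=15/2):
  y_2 = (R_Ax³/6 - M_Ax²/2 - M₀(x-a)²/2)/EI  [x>a] with R_A=9/20, M_A=-3/4 = ((9/20)·(10/3)³/6 - (-3/4)·(10/3)²/2 - 4·((10/3)-(5/2))²/2)/20000 = 1/3600 m
Load 3 — uniform load w=17 kN/m over full span:
  y_3 = -wx²(L-x)²/(24EI) = -17·(10/3)²·(10-(10/3))²/(24·20000) = -17/972 m
Superposition: y = Σ y_i = -27533/1555200 m ≈ -0.017704 m

y(10/3) = -27533/1555200 m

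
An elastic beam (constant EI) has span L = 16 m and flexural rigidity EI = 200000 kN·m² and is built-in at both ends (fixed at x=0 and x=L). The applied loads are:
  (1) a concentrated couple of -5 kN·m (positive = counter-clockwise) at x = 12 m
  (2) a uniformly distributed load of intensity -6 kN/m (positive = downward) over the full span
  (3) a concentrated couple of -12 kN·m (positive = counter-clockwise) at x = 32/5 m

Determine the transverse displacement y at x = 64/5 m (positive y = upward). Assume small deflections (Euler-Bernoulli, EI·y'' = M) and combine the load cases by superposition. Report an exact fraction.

y(64/5) = 161089/78125000 m

Load 1 — applied couple M₀=-5 kN·m at a=12 m (b=L-a=4):
  y_1 = (R_Ax³/6 - M_Ax²/2 - M₀(x-a)²/2)/EI  [x>a] with R_A=-45/128, M_A=-25/16 = ((-45/128)·(64/5)³/6 - (-25/16)·(64/5)²/2 - (-5)·((64/5)-12)²/2)/200000 = 21/625000 m
Load 2 — uniform load w=-6 kN/m over full span:
  y_2 = -wx²(L-x)²/(24EI) = -(-6)·(64/5)²·(16-(64/5))²/(24·200000) = 4096/1953125 m
Load 3 — applied couple M₀=-12 kN·m at a=32/5 m (b=L-a=48/5):
  y_3 = (R_Ax³/6 - M_Ax²/2 - M₀(x-a)²/2)/EI  [x>a] with R_A=-27/25, M_A=-36/25 = ((-27/25)·(64/5)³/6 - (-36/25)·(64/5)²/2 - (-12)·((64/5)-(32/5))²/2)/200000 = -672/9765625 m
Superposition: y = Σ y_i = 161089/78125000 m ≈ 0.002062 m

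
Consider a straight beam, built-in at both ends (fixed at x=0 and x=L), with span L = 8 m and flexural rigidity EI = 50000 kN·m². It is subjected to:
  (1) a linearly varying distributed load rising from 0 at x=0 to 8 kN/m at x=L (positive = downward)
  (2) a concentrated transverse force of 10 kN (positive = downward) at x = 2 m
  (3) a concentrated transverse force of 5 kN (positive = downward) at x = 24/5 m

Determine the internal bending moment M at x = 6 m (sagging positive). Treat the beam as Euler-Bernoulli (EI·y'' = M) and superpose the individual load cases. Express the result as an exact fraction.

Load 1 — triangular load w₀=8 kN/m (0→w₀ over full span):
  M_1 = 3w₀Lx/20 - w₀L²/30 - w₀x³/(6L) = 3·8·8·6/20 - 8·8²/30 - 8·6³/(6·8) = 68/15 kN·m
Load 2 — point force P=10 kN at a=2 m (b=L-a=6):
  M_2 = Pa²(a+3b)(L-x)/L³ - Pa²b/L²  [x>a] = 10·2²·(2+3·6)·(8-6)/8³ - 10·2²·6/8² = -5/8 kN·m
Load 3 — point force P=5 kN at a=24/5 m (b=L-a=16/5):
  M_3 = Pa²(a+3b)(L-x)/L³ - Pa²b/L²  [x>a] = 5·(24/5)²·((24/5)+3·(16/5))·(8-6)/8³ - 5·(24/5)²·(16/5)/8² = 18/25 kN·m
Superposition: M = Σ M_i = 2777/600 kN·m ≈ 4.628333 kN·m

M(6) = 2777/600 kN·m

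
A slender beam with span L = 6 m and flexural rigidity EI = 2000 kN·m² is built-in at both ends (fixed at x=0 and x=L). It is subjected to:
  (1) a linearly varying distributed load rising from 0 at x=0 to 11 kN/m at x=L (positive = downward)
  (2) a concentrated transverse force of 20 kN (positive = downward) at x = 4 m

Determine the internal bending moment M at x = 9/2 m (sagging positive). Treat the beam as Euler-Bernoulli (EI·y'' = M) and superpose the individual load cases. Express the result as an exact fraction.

M(9/2) = 11449/1440 kN·m

Load 1 — triangular load w₀=11 kN/m (0→w₀ over full span):
  M_1 = 3w₀Lx/20 - w₀L²/30 - w₀x³/(6L) = 3·11·6·(9/2)/20 - 11·6²/30 - 11·(9/2)³/(6·6) = 561/160 kN·m
Load 2 — point force P=20 kN at a=4 m (b=L-a=2):
  M_2 = Pa²(a+3b)(L-x)/L³ - Pa²b/L²  [x>a] = 20·4²·(4+3·2)·(6-(9/2))/6³ - 20·4²·2/6² = 40/9 kN·m
Superposition: M = Σ M_i = 11449/1440 kN·m ≈ 7.950694 kN·m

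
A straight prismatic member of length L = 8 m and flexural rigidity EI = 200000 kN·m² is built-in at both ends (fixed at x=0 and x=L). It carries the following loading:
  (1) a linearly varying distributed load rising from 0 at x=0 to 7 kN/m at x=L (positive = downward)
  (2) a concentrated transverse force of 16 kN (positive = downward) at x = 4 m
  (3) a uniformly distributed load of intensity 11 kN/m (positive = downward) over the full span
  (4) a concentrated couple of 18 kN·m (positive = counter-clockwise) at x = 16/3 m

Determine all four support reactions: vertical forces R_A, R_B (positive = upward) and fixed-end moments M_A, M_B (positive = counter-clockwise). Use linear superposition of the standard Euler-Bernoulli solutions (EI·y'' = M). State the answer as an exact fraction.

R_A = 317/5 kN, M_A = 478/5 kN·m, R_B = 343/5 kN, M_B = -1456/15 kN·m

Load 1 — triangular load w₀=7 kN/m (0→w₀ over full span):
  R_A = 3w₀L/20 = 3·7·8/20 = 42/5 kN
  M_A = w₀L²/30 = 7·8²/30 = 224/15 kN·m
  R_B = 7w₀L/20 = 7·7·8/20 = 98/5 kN
  M_B = -w₀L²/20 = -7·8²/20 = -112/5 kN·m
Load 2 — point force P=16 kN at a=4 m (b=L-a=4):
  R_A = Pb²(3a+b)/L³ = 16·4²·(3·4+4)/8³ = 8 kN
  M_A = Pab²/L² = 16·4·4²/8² = 16 kN·m
  R_B = Pa²(a+3b)/L³ = 16·4²·(4+3·4)/8³ = 8 kN
  M_B = -Pa²b/L² = -16·4²·4/8² = -16 kN·m
Load 3 — uniform load w=11 kN/m over full span:
  R_A = wL/2 = 11·8/2 = 44 kN
  M_A = wL²/12 = 11·8²/12 = 176/3 kN·m
  R_B = wL/2 = 11·8/2 = 44 kN
  M_B = -wL²/12 = -11·8²/12 = -176/3 kN·m
Load 4 — applied couple M₀=18 kN·m at a=16/3 m (b=L-a=8/3):
  R_A = 6M₀ab/L³ = 6·18·(16/3)·(8/3)/8³ = 3 kN
  M_A = M₀b(2a-b)/L² = 18·(8/3)·(2·(16/3)-(8/3))/8² = 6 kN·m
  R_B = -6M₀ab/L³ = -6·18·(16/3)·(8/3)/8³ = -3 kN
  M_B = M₀a(2b-a)/L² = 18·(16/3)·(2·(8/3)-(16/3))/8² = 0 kN·m
Superposition: R_A = 317/5 kN, M_A = 478/5 kN·m, R_B = 343/5 kN, M_B = -1456/15 kN·m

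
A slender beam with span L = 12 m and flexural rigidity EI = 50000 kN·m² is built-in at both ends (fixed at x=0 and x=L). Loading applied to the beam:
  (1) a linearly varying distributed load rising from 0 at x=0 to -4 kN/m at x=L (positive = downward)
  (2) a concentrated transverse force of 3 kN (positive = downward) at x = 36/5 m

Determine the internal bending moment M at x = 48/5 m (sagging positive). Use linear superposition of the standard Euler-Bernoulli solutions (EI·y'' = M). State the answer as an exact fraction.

M(48/5) = -804/625 kN·m

Load 1 — triangular load w₀=-4 kN/m (0→w₀ over full span):
  M_1 = 3w₀Lx/20 - w₀L²/30 - w₀x³/(6L) = 3·(-4)·12·(48/5)/20 - (-4)·12²/30 - (-4)·(48/5)³/(6·12) = -96/125 kN·m
Load 2 — point force P=3 kN at a=36/5 m (b=L-a=24/5):
  M_2 = Pa²(a+3b)(L-x)/L³ - Pa²b/L²  [x>a] = 3·(36/5)²·((36/5)+3·(24/5))·(12-(48/5))/12³ - 3·(36/5)²·(24/5)/12² = -324/625 kN·m
Superposition: M = Σ M_i = -804/625 kN·m ≈ -1.286400 kN·m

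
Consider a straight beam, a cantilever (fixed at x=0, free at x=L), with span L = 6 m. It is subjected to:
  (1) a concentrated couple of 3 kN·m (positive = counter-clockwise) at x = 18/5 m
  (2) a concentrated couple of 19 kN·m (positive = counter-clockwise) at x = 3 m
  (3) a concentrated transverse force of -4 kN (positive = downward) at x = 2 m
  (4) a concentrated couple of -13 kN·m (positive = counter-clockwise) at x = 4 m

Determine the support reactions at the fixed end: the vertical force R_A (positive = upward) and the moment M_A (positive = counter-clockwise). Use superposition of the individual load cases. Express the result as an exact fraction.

R_A = -4 kN, M_A = -17 kN·m

Load 1 — applied couple M₀=3 kN·m at a=18/5 m (b=L-a=12/5):
  R_A = 0 kN
  M_A = -M₀ = -3 kN·m
Load 2 — applied couple M₀=19 kN·m at a=3 m (b=L-a=3):
  R_A = 0 kN
  M_A = -M₀ = -19 kN·m
Load 3 — point force P=-4 kN at a=2 m (b=L-a=4):
  R_A = P = (-4) = -4 kN
  M_A = Pa = (-4)·2 = -8 kN·m
Load 4 — applied couple M₀=-13 kN·m at a=4 m (b=L-a=2):
  R_A = 0 kN
  M_A = -M₀ = -(-13) = 13 kN·m
Superposition: R_A = -4 kN, M_A = -17 kN·m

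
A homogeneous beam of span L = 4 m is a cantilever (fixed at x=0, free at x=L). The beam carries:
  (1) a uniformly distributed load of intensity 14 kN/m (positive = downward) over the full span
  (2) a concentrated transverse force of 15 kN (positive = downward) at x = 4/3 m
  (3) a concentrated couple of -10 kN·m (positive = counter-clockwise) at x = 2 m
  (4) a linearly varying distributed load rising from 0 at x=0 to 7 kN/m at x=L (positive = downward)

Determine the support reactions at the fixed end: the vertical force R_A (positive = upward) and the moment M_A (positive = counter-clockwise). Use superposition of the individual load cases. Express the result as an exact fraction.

R_A = 85 kN, M_A = 538/3 kN·m

Load 1 — uniform load w=14 kN/m over full span:
  R_A = wL = 14·4 = 56 kN
  M_A = wL²/2 = 14·4²/2 = 112 kN·m
Load 2 — point force P=15 kN at a=4/3 m (b=L-a=8/3):
  R_A = P = 15 kN
  M_A = Pa = 15·(4/3) = 20 kN·m
Load 3 — applied couple M₀=-10 kN·m at a=2 m (b=L-a=2):
  R_A = 0 kN
  M_A = -M₀ = -(-10) = 10 kN·m
Load 4 — triangular load w₀=7 kN/m (0→w₀ over full span):
  R_A = w₀L/2 = 7·4/2 = 14 kN
  M_A = w₀L²/3 = 7·4²/3 = 112/3 kN·m
Superposition: R_A = 85 kN, M_A = 538/3 kN·m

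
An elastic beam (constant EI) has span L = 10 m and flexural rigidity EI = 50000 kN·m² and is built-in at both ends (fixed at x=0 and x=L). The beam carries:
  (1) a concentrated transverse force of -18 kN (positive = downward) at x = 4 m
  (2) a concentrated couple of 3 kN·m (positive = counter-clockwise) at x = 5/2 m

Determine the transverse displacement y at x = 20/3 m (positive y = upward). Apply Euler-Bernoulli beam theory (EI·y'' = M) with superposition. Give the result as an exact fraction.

Load 1 — point force P=-18 kN at a=4 m (b=L-a=6):
  y_1 = -Pa²(L-x)²(3bL-(3b+a)(L-x))/(6L³EI)  [x>a] = -(-18)·4²·(10-(20/3))²·(3·6·10-(3·6+4)·(10-(20/3)))/(6·10³·50000) = 32/28125 m
Load 2 — applied couple M₀=3 kN·m at a=5/2 m (b=L-a=15/2):
  y_2 = (R_Ax³/6 - M_Ax²/2 - M₀(x-a)²/2)/EI  [x>a] with R_A=27/80, M_A=-9/16 = ((27/80)·(20/3)³/6 - (-9/16)·(20/3)²/2 - 3·((20/3)-(5/2))²/2)/50000 = 1/16000 m
Superposition: y = Σ y_i = 4321/3600000 m ≈ 0.001200 m

y(20/3) = 4321/3600000 m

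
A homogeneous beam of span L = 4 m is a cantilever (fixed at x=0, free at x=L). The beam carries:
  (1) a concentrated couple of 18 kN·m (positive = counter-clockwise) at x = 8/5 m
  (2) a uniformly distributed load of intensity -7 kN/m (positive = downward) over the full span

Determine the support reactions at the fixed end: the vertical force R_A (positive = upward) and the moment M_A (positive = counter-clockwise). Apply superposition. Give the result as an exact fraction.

R_A = -28 kN, M_A = -74 kN·m

Load 1 — applied couple M₀=18 kN·m at a=8/5 m (b=L-a=12/5):
  R_A = 0 kN
  M_A = -M₀ = -18 kN·m
Load 2 — uniform load w=-7 kN/m over full span:
  R_A = wL = (-7)·4 = -28 kN
  M_A = wL²/2 = (-7)·4²/2 = -56 kN·m
Superposition: R_A = -28 kN, M_A = -74 kN·m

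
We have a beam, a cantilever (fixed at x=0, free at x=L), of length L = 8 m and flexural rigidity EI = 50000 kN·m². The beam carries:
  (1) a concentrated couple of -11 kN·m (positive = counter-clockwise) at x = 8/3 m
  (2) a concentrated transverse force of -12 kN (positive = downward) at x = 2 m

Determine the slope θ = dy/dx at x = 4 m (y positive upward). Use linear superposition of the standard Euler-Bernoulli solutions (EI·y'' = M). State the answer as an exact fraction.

Load 1 — applied couple M₀=-11 kN·m at a=8/3 m (b=L-a=16/3):
  θ_1 = M₀a/EI  [x>a] = (-11)·(8/3)/50000 = -11/18750 rad
Load 2 — point force P=-12 kN at a=2 m (b=L-a=6):
  θ_2 = -Pa²/(2EI)  [x>a] = -(-12)·2²/(2·50000) = 3/6250 rad
Superposition: θ = Σ θ_i = -1/9375 rad ≈ -0.000107 rad

θ(4) = -1/9375 rad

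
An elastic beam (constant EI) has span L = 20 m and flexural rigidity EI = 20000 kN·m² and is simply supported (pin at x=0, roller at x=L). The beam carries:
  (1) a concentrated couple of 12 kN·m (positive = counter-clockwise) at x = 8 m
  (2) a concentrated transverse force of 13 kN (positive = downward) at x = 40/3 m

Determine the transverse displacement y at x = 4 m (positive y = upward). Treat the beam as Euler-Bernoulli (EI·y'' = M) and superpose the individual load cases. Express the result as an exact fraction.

Load 1 — applied couple M₀=12 kN·m at a=8 m (b=L-a=12):
  y_1 = (M₀x³/(6L)+C₁x)/EI  [x≤a] with C₁=M₀(3b²-L²)/(6L)=16/5 = (12·4³/(6·20)+(16/5)·4)/20000 = 3/3125 m
Load 2 — point force P=13 kN at a=40/3 m (b=L-a=20/3):
  y_2 = -Pbx(L²-b²-x²)/(6LEI)  [x≤a] = -13·(20/3)·4·(20²-(20/3)²-4²)/(6·20·20000) = -2483/50625 m
Superposition: y = Σ y_i = -12172/253125 m ≈ -0.048087 m

y(4) = -12172/253125 m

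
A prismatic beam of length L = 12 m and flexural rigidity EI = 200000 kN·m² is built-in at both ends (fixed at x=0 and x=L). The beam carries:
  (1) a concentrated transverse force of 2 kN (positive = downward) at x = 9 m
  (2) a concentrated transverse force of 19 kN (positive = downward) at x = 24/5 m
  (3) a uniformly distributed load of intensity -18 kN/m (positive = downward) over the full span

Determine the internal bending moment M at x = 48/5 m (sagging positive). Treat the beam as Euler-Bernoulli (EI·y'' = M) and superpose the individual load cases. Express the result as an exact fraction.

M(48/5) = 17391/5000 kN·m

Load 1 — point force P=2 kN at a=9 m (b=L-a=3):
  M_1 = Pa²(a+3b)(L-x)/L³ - Pa²b/L²  [x>a] = 2·9²·(9+3·3)·(12-(48/5))/12³ - 2·9²·3/12² = 27/40 kN·m
Load 2 — point force P=19 kN at a=24/5 m (b=L-a=36/5):
  M_2 = Pa²(a+3b)(L-x)/L³ - Pa²b/L²  [x>a] = 19·(24/5)²·((24/5)+3·(36/5))·(12-(48/5))/12³ - 19·(24/5)²·(36/5)/12² = -3648/625 kN·m
Load 3 — uniform load w=-18 kN/m over full span:
  M_3 = wLx/2 - wL²/12 - wx²/2 = (-18)·12·(48/5)/2 - (-18)·12²/12 - (-18)·(48/5)²/2 = 216/25 kN·m
Superposition: M = Σ M_i = 17391/5000 kN·m ≈ 3.478200 kN·m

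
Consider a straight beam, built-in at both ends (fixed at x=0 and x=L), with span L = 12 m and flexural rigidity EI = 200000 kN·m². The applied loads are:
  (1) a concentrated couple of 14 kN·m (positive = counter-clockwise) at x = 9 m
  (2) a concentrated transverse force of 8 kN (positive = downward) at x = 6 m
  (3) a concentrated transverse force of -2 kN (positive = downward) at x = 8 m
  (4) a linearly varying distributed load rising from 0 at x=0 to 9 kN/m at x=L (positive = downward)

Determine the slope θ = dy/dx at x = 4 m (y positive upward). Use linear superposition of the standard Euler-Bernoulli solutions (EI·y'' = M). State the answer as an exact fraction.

θ(4) = -9617/27000000 rad

Load 1 — applied couple M₀=14 kN·m at a=9 m (b=L-a=3):
  θ_1 = (R_Ax²/2 - M_Ax)/EI  [x≤a] with R_A=21/16, M_A=35/8 = ((21/16)·4²/2 - (35/8)·4)/200000 = -7/200000 rad
Load 2 — point force P=8 kN at a=6 m (b=L-a=6):
  θ_2 = -Pb²x(2aL-(3a+b)x)/(2L³EI)  [x≤a] = -8·6²·4·(2·6·12-(3·6+6)·4)/(2·12³·200000) = -1/12500 rad
Load 3 — point force P=-2 kN at a=8 m (b=L-a=4):
  θ_3 = -Pb²x(2aL-(3a+b)x)/(2L³EI)  [x≤a] = -(-2)·4²·4·(2·8·12-(3·8+4)·4)/(2·12³·200000) = 1/67500 rad
Load 4 — triangular load w₀=9 kN/m (0→w₀ over full span):
  θ_4 = -w₀(2x(L-x)(L-2x)(x+2L)+x²(L-x)²)/(120LEI) = -9·(2·4·(12-4)·(12-2·4)·(4+2·12)+4²·(12-4)²)/(120·12·200000) = -4/15625 rad
Superposition: θ = Σ θ_i = -9617/27000000 rad ≈ -0.000356 rad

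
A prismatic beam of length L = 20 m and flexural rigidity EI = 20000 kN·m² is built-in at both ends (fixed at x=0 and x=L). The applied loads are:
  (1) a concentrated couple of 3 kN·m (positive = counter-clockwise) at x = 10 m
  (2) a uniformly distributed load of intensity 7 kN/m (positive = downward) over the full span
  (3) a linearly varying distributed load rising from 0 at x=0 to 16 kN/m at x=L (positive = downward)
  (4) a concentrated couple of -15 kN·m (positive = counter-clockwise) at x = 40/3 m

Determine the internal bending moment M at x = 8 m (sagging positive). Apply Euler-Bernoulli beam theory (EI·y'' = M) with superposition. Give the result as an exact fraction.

M(8) = 12187/60 kN·m

Load 1 — applied couple M₀=3 kN·m at a=10 m (b=L-a=10):
  M_1 = R_Ax - M_A  [x≤a] with R_A=9/40, M_A=3/4 = (9/40)·8 - (3/4) = 21/20 kN·m
Load 2 — uniform load w=7 kN/m over full span:
  M_2 = wLx/2 - wL²/12 - wx²/2 = 7·20·8/2 - 7·20²/12 - 7·8²/2 = 308/3 kN·m
Load 3 — triangular load w₀=16 kN/m (0→w₀ over full span):
  M_3 = 3w₀Lx/20 - w₀L²/30 - w₀x³/(6L) = 3·16·20·8/20 - 16·20²/30 - 16·8³/(6·20) = 512/5 kN·m
Load 4 — applied couple M₀=-15 kN·m at a=40/3 m (b=L-a=20/3):
  M_4 = R_Ax - M_A  [x≤a] with R_A=-1, M_A=-5 = (-1)·8 - (-5) = -3 kN·m
Superposition: M = Σ M_i = 12187/60 kN·m ≈ 203.116667 kN·m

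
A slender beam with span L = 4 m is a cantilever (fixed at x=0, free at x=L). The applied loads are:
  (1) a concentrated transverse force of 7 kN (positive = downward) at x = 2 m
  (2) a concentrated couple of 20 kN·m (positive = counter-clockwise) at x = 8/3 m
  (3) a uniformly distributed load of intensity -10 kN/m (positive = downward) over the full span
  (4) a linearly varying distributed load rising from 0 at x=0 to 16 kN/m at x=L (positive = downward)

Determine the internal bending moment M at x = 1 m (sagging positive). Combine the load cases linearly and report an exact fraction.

Load 1 — point force P=7 kN at a=2 m (b=L-a=2):
  M_1 = -P(a-x)  [x≤a] = -7·(2-1) = -7 kN·m
Load 2 — applied couple M₀=20 kN·m at a=8/3 m (b=L-a=4/3):
  M_2 = M₀  [x≤a] = 20 = 20 kN·m
Load 3 — uniform load w=-10 kN/m over full span:
  M_3 = -w(L-x)²/2 = -(-10)·(4-1)²/2 = 45 kN·m
Load 4 — triangular load w₀=16 kN/m (0→w₀ over full span):
  M_4 = w₀Lx/2 - w₀L²/3 - w₀x³/(6L) = 16·4·1/2 - 16·4²/3 - 16·1³/(6·4) = -54 kN·m
Superposition: M = Σ M_i = 4 kN·m ≈ 4.000000 kN·m

M(1) = 4 kN·m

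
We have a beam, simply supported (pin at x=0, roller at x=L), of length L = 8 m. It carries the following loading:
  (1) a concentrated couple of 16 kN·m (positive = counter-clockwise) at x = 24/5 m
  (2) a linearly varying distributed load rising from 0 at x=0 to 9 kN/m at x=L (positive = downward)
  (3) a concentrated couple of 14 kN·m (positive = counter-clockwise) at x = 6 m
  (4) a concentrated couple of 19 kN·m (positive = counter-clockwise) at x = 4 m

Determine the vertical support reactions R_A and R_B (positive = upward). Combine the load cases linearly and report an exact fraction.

R_A = 145/8 kN, R_B = 143/8 kN

Load 1 — applied couple M₀=16 kN·m at a=24/5 m (b=L-a=16/5):
  R_A = M₀/L = 16/8 = 2 kN
  R_B = -M₀/L = -16/8 = -2 kN
Load 2 — triangular load w₀=9 kN/m (0→w₀ over full span):
  R_A = w₀L/6 = 9·8/6 = 12 kN
  R_B = w₀L/3 = 9·8/3 = 24 kN
Load 3 — applied couple M₀=14 kN·m at a=6 m (b=L-a=2):
  R_A = M₀/L = 14/8 = 7/4 kN
  R_B = -M₀/L = -14/8 = -7/4 kN
Load 4 — applied couple M₀=19 kN·m at a=4 m (b=L-a=4):
  R_A = M₀/L = 19/8 kN
  R_B = -M₀/L = -19/8 kN
Superposition: R_A = 145/8 kN, R_B = 143/8 kN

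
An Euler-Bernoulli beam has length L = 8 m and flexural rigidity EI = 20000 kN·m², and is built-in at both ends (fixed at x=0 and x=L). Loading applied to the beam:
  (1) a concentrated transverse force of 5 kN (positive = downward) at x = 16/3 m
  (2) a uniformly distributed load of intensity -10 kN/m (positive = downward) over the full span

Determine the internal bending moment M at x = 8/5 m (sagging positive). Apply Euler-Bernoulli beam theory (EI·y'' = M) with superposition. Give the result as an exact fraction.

M(8/5) = 56/45 kN·m

Load 1 — point force P=5 kN at a=16/3 m (b=L-a=8/3):
  M_1 = Pb²(3a+b)x/L³ - Pab²/L²  [x≤a] = 5·(8/3)²·(3·(16/3)+(8/3))·(8/5)/8³ - 5·(16/3)·(8/3)²/8² = -8/9 kN·m
Load 2 — uniform load w=-10 kN/m over full span:
  M_2 = wLx/2 - wL²/12 - wx²/2 = (-10)·8·(8/5)/2 - (-10)·8²/12 - (-10)·(8/5)²/2 = 32/15 kN·m
Superposition: M = Σ M_i = 56/45 kN·m ≈ 1.244444 kN·m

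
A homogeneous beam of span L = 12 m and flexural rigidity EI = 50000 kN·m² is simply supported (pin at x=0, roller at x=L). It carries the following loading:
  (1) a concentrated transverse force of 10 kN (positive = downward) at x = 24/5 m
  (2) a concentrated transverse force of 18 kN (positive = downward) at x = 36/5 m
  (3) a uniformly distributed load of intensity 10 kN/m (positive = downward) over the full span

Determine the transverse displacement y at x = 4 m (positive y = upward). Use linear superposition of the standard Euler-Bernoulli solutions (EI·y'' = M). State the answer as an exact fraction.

y(4) = -73948/1171875 m

Load 1 — point force P=10 kN at a=24/5 m (b=L-a=36/5):
  y_1 = -Pbx(L²-b²-x²)/(6LEI)  [x≤a] = -10·(36/5)·4·(12²-(36/5)²-4²)/(6·12·50000) = -476/78125 m
Load 2 — point force P=18 kN at a=36/5 m (b=L-a=24/5):
  y_2 = -Pbx(L²-b²-x²)/(6LEI)  [x≤a] = -18·(24/5)·4·(12²-(24/5)²-4²)/(6·12·50000) = -3936/390625 m
Load 3 — uniform load w=10 kN/m over full span:
  y_3 = -wx(L³-2Lx²+x³)/(24EI) = -10·4·(12³-2·12·4²+4³)/(24·50000) = -88/1875 m
Superposition: y = Σ y_i = -73948/1171875 m ≈ -0.063102 m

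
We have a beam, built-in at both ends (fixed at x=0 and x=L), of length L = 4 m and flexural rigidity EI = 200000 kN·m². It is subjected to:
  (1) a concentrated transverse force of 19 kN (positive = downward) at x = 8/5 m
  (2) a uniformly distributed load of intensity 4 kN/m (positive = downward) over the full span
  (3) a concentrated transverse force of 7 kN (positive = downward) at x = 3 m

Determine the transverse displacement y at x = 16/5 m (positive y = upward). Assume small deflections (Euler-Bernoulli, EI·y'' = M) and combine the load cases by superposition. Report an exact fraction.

Load 1 — point force P=19 kN at a=8/5 m (b=L-a=12/5):
  y_1 = -Pa²(L-x)²(3bL-(3b+a)(L-x))/(6L³EI)  [x>a] = -19·(8/5)²·(4-(16/5))²·(3·(12/5)·4-(3·(12/5)+(8/5))·(4-(16/5)))/(6·4³·200000) = -1292/146484375 m
Load 2 — uniform load w=4 kN/m over full span:
  y_2 = -wx²(L-x)²/(24EI) = -4·(16/5)²·(4-(16/5))²/(24·200000) = -32/5859375 m
Load 3 — point force P=7 kN at a=3 m (b=L-a=1):
  y_3 = -Pa²(L-x)²(3bL-(3b+a)(L-x))/(6L³EI)  [x>a] = -7·3²·(4-(16/5))²·(3·1·4-(3·1+3)·(4-(16/5)))/(6·4³·200000) = -189/50000000 m
Superposition: y = Σ y_i = -338651/18750000000 m ≈ -0.000018 m

y(16/5) = -338651/18750000000 m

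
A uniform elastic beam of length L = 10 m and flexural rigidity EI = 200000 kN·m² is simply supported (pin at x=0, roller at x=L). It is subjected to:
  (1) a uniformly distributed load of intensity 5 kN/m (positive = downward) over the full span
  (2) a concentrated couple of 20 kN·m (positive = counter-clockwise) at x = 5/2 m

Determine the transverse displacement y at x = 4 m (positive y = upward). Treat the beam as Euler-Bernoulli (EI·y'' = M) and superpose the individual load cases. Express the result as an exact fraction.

y(4) = -1059/400000 m

Load 1 — uniform load w=5 kN/m over full span:
  y_1 = -wx(L³-2Lx²+x³)/(24EI) = -5·4·(10³-2·10·4²+4³)/(24·200000) = -31/10000 m
Load 2 — applied couple M₀=20 kN·m at a=5/2 m (b=L-a=15/2):
  y_2 = (M₀x³/(6L)-M₀(x-a)²/2+C₁x)/EI  [x>a] with C₁=M₀(3b²-L²)/(6L)=275/12 = (20·4³/(6·10)-20·(4-(5/2))²/2+(275/12)·4)/200000 = 181/400000 m
Superposition: y = Σ y_i = -1059/400000 m ≈ -0.002648 m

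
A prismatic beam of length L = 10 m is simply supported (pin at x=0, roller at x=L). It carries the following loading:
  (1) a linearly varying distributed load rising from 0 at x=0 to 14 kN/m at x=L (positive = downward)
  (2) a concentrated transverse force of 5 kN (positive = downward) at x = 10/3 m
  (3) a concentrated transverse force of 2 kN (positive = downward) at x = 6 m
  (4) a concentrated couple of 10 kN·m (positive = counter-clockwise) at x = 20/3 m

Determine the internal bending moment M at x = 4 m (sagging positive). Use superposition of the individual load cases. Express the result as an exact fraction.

Load 1 — triangular load w₀=14 kN/m (0→w₀ over full span):
  M_1 = w₀Lx/6 - w₀x³/(6L) = 14·10·4/6 - 14·4³/(6·10) = 392/5 kN·m
Load 2 — point force P=5 kN at a=10/3 m (b=L-a=20/3):
  M_2 = Pa(L-x)/L  [x>a] = 5·(10/3)·(10-4)/10 = 10 kN·m
Load 3 — point force P=2 kN at a=6 m (b=L-a=4):
  M_3 = Pbx/L  [x≤a] = 2·4·4/10 = 16/5 kN·m
Load 4 — applied couple M₀=10 kN·m at a=20/3 m (b=L-a=10/3):
  M_4 = M₀x/L  [x≤a] = 10·4/10 = 4 kN·m
Superposition: M = Σ M_i = 478/5 kN·m ≈ 95.600000 kN·m

M(4) = 478/5 kN·m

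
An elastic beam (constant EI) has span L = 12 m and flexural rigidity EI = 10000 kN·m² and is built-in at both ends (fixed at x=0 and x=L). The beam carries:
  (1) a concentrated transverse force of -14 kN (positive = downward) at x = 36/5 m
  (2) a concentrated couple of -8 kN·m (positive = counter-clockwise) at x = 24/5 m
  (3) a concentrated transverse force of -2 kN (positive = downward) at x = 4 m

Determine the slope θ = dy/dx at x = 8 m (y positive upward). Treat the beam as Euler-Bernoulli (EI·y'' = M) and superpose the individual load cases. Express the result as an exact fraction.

Load 1 — point force P=-14 kN at a=36/5 m (b=L-a=24/5):
  θ_1 = Pa²(L-x)(2bL-(3b+a)(L-x))/(2L³EI)  [x>a] = (-14)·(36/5)²·(12-8)·(2·(24/5)·12-(3·(24/5)+(36/5))·(12-8))/(2·12³·10000) = -189/78125 rad
Load 2 — applied couple M₀=-8 kN·m at a=24/5 m (b=L-a=36/5):
  θ_2 = (R_Ax²/2 - M_Ax - M₀(x-a))/EI  [x>a] with R_A=-24/25, M_A=-24/25 = ((-24/25)·8²/2 - (-24/25)·8 - (-8)·(8-(24/5)))/10000 = 4/15625 rad
Load 3 — point force P=-2 kN at a=4 m (b=L-a=8):
  θ_3 = Pa²(L-x)(2bL-(3b+a)(L-x))/(2L³EI)  [x>a] = (-2)·4²·(12-8)·(2·8·12-(3·8+4)·(12-8))/(2·12³·10000) = -1/3375 rad
Superposition: θ = Σ θ_i = -5188/2109375 rad ≈ -0.002459 rad

θ(8) = -5188/2109375 rad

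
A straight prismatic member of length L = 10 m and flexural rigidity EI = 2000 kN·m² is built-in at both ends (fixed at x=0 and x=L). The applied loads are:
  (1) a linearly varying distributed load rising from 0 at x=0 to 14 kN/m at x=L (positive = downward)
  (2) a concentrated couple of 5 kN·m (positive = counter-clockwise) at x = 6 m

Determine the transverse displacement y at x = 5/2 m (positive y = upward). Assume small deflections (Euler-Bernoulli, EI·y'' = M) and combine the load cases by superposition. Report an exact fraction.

y(5/2) = -977/20480 m

Load 1 — triangular load w₀=14 kN/m (0→w₀ over full span):
  y_1 = -w₀x²(L-x)²(x+2L)/(120LEI) = -14·(5/2)²·(10-(5/2))²·((5/2)+2·10)/(120·10·2000) = -189/4096 m
Load 2 — applied couple M₀=5 kN·m at a=6 m (b=L-a=4):
  y_2 = (R_Ax³/6 - M_Ax²/2)/EI  [x≤a] with R_A=18/25, M_A=8/5 = ((18/25)·(5/2)³/6 - (8/5)·(5/2)²/2)/2000 = -1/640 m
Superposition: y = Σ y_i = -977/20480 m ≈ -0.047705 m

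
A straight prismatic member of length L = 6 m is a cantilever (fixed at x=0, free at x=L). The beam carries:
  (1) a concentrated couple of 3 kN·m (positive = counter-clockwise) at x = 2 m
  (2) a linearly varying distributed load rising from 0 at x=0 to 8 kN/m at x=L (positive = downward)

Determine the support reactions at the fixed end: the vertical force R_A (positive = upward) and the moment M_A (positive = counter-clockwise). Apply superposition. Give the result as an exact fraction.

Load 1 — applied couple M₀=3 kN·m at a=2 m (b=L-a=4):
  R_A = 0 kN
  M_A = -M₀ = -3 kN·m
Load 2 — triangular load w₀=8 kN/m (0→w₀ over full span):
  R_A = w₀L/2 = 8·6/2 = 24 kN
  M_A = w₀L²/3 = 8·6²/3 = 96 kN·m
Superposition: R_A = 24 kN, M_A = 93 kN·m

R_A = 24 kN, M_A = 93 kN·m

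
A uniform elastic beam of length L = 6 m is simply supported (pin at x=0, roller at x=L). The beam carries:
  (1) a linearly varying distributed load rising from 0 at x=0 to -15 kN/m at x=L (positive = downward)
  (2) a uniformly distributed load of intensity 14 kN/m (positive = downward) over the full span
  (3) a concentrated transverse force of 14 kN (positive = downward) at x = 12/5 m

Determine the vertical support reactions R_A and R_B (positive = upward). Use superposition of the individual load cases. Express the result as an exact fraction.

R_A = 177/5 kN, R_B = 88/5 kN

Load 1 — triangular load w₀=-15 kN/m (0→w₀ over full span):
  R_A = w₀L/6 = (-15)·6/6 = -15 kN
  R_B = w₀L/3 = (-15)·6/3 = -30 kN
Load 2 — uniform load w=14 kN/m over full span:
  R_A = wL/2 = 14·6/2 = 42 kN
  R_B = wL/2 = 14·6/2 = 42 kN
Load 3 — point force P=14 kN at a=12/5 m (b=L-a=18/5):
  R_A = Pb/L = 14·(18/5)/6 = 42/5 kN
  R_B = Pa/L = 14·(12/5)/6 = 28/5 kN
Superposition: R_A = 177/5 kN, R_B = 88/5 kN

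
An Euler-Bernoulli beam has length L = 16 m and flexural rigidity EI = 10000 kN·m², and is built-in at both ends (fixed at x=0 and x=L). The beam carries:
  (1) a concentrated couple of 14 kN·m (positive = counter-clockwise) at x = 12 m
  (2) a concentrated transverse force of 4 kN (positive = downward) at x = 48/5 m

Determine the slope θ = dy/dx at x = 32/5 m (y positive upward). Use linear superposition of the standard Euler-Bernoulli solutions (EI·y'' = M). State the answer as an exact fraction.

θ(32/5) = -14317/7812500 rad

Load 1 — applied couple M₀=14 kN·m at a=12 m (b=L-a=4):
  θ_1 = (R_Ax²/2 - M_Ax)/EI  [x≤a] with R_A=63/64, M_A=35/8 = ((63/64)·(32/5)²/2 - (35/8)·(32/5))/10000 = -49/62500 rad
Load 2 — point force P=4 kN at a=48/5 m (b=L-a=32/5):
  θ_2 = -Pb²x(2aL-(3a+b)x)/(2L³EI)  [x≤a] = -4·(32/5)²·(32/5)·(2·(48/5)·16-(3·(48/5)+(32/5))·(32/5))/(2·16³·10000) = -2048/1953125 rad
Superposition: θ = Σ θ_i = -14317/7812500 rad ≈ -0.001833 rad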